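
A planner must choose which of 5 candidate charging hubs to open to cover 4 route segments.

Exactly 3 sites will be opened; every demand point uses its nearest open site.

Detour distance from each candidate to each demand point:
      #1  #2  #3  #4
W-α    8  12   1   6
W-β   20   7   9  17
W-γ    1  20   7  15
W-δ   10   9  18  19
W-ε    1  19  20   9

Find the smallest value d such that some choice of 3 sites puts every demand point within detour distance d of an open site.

Open {W-α, W-β, W-γ}.
  Farthest demand point is #2 at detour distance 7 (to W-β); all others are ≤ 7.
With {W-α, W-β, W-ε} the worst case is 7.
With {W-α, W-β, W-δ} the worst case is 8.
No size-3 selection achieves below 7.

7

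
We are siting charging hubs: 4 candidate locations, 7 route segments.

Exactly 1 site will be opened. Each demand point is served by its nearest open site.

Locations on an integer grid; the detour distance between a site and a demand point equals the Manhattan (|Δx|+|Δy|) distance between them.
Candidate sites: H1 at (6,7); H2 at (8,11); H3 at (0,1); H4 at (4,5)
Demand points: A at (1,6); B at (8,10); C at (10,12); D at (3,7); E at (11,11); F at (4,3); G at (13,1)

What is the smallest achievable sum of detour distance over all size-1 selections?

Open {H1}.
  A→H1 6, B→H1 5, C→H1 9, D→H1 3, E→H1 9, F→H1 6, G→H1 13  ⇒ total 51.
Compare {H2}: total 55.
Compare {H4}: total 57.
No size-1 selection does better; minimum is 51.

51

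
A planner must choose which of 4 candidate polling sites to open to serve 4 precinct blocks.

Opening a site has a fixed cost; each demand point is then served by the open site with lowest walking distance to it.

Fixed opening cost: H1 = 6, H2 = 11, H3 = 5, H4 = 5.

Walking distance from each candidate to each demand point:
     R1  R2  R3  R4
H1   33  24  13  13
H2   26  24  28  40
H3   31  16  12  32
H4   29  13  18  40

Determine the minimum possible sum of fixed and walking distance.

79

Open {H1, H4}: assign each demand point to its cheapest open site.
  R1→H4 29, R2→H4 13, R3→H1 13, R4→H1 13
  walking distance 68, fixed 11 → total 79.
Compare {H1, H3}: walking distance 72 + fixed 11 = 83.
Compare {H1, H3, H4}: walking distance 67 + fixed 16 = 83.
Compare {H1, H2, H4}: walking distance 65 + fixed 22 = 87.
All other subsets cost ≥ 83. Minimum total cost: 79.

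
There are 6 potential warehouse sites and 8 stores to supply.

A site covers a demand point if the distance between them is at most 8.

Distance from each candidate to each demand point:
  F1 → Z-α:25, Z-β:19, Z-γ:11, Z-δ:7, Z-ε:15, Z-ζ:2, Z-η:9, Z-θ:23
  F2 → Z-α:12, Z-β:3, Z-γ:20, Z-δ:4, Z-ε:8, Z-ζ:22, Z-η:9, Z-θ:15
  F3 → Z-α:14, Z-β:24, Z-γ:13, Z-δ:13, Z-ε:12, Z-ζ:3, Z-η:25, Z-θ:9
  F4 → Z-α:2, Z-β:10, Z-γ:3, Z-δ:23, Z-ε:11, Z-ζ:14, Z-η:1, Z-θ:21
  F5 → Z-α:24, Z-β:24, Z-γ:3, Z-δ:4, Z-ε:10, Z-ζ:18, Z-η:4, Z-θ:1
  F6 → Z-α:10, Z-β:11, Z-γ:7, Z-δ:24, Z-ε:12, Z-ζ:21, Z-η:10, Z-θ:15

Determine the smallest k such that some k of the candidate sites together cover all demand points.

Coverage sets (demand points within 8 of each site):
  F1: {Z-δ, Z-ζ}
  F2: {Z-β, Z-δ, Z-ε}
  F3: {Z-ζ}
  F4: {Z-α, Z-γ, Z-η}
  F5: {Z-γ, Z-δ, Z-η, Z-θ}
  F6: {Z-γ}
No 3 sites suffice: every size-3 union leaves at least one demand point uncovered.
But {F1, F2, F4, F5} covers everything, so the minimum is 4.

4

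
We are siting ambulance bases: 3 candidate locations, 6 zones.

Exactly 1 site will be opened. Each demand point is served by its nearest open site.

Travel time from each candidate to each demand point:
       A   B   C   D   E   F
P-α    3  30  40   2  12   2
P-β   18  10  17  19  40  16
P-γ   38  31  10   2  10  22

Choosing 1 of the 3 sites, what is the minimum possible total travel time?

89

Open {P-α}.
  A→P-α 3, B→P-α 30, C→P-α 40, D→P-α 2, E→P-α 12, F→P-α 2  ⇒ total 89.
Compare {P-γ}: total 113.
Compare {P-β}: total 120.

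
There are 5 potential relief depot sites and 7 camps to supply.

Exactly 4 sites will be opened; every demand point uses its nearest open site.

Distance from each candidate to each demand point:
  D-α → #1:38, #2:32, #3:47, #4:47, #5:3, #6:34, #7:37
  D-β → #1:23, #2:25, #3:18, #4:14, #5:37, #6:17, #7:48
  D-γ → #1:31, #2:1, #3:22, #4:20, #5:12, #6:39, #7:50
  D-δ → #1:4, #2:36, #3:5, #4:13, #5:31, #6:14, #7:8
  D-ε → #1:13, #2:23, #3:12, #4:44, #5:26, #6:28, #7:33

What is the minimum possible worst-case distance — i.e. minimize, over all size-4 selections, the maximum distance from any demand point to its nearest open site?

14

Open {D-α, D-β, D-γ, D-δ}.
  Farthest demand point is #6 at distance 14 (to D-δ); all others are ≤ 14.
With {D-α, D-γ, D-δ, D-ε} the worst case is 14.
With {D-β, D-γ, D-δ, D-ε} the worst case is 14.
No size-4 selection achieves below 14.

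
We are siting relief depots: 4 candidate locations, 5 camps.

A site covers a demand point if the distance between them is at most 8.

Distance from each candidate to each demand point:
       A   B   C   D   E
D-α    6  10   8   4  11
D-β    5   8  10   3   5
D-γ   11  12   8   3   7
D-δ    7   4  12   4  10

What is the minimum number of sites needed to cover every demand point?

2

Coverage sets (demand points within 8 of each site):
  D-α: {A, C, D}
  D-β: {A, B, D, E}
  D-γ: {C, D, E}
  D-δ: {A, B, D}
No single site covers all 5 demand points.
But {D-α, D-β} covers everything, so the minimum is 2.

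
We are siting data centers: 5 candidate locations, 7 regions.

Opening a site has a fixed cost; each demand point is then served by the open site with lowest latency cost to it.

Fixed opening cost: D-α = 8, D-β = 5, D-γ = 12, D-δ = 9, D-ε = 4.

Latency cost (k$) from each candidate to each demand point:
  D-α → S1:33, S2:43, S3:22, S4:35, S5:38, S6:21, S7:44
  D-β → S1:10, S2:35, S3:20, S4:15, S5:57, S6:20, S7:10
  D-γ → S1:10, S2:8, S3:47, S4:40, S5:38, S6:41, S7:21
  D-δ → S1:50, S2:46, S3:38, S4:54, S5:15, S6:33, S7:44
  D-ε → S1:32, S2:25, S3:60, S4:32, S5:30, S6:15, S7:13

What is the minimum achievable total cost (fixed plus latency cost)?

Open {D-β, D-γ, D-δ, D-ε}: assign each demand point to its cheapest open site.
  S1→D-β 10, S2→D-γ 8, S3→D-β 20, S4→D-β 15, S5→D-δ 15, S6→D-ε 15, S7→D-β 10
  latency cost 93, fixed 30 → total 123.
Compare {D-β, D-γ, D-δ}: latency cost 98 + fixed 26 = 124.
Compare {D-β, D-δ, D-ε}: latency cost 110 + fixed 18 = 128.
Compare {D-β, D-γ, D-ε}: latency cost 108 + fixed 21 = 129.
All other subsets cost ≥ 124. Minimum total cost: 123.

123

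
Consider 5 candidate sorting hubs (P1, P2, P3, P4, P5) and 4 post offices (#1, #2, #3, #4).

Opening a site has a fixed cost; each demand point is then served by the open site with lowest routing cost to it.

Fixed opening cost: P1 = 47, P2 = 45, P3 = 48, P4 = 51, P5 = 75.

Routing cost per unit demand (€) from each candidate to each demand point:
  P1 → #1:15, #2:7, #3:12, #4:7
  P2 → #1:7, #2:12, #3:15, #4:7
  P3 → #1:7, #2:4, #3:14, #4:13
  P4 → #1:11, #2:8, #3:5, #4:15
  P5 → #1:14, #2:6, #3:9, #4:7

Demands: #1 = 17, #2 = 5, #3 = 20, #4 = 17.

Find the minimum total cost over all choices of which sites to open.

Open {P2, P4}: assign each demand point to its cheapest open site.
  #1→P2 17×7=119, #2→P4 5×8=40, #3→P4 20×5=100, #4→P2 17×7=119
  routing cost 378, fixed 96 → total 474.
Compare {P2, P3, P4}: routing cost 358 + fixed 144 = 502.
Compare {P1, P3, P4}: routing cost 358 + fixed 146 = 504.
Compare {P1, P2, P4}: routing cost 373 + fixed 143 = 516.
All other subsets cost ≥ 502. Minimum total cost: 474.

474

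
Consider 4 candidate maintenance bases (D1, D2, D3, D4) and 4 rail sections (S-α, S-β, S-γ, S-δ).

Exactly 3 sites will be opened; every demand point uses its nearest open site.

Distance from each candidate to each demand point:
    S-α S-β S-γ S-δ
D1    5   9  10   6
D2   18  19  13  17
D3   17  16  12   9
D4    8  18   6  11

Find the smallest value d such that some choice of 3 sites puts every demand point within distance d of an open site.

Open {D1, D2, D4}.
  Farthest demand point is S-β at distance 9 (to D1); all others are ≤ 9.
With {D1, D3, D4} the worst case is 9.
With {D1, D2, D3} the worst case is 10.
No size-3 selection achieves below 9.

9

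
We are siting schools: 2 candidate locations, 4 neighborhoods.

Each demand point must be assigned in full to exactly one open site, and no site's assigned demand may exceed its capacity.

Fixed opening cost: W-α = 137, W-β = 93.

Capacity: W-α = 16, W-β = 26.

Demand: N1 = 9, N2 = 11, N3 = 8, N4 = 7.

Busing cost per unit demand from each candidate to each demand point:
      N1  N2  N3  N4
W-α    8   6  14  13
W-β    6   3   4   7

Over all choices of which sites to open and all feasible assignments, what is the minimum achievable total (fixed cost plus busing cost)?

Open {W-α, W-β}; cheapest assignment that respects the capacities:
  W-α (cap 16, load 9): N1 — cost 9×8 = 72
  W-β (cap 26, load 26): N2, N3, N4 — cost 11×3 + 8×4 + 7×7 = 114
  Shipping 186, fixed 230 → total 416.
  Any other capacity-feasible assignment to {W-α, W-β} ships for at least 186.
Total demand is 35 and no other set of sites has combined capacity ≥ 35, so {W-α, W-β} is the only feasible choice of open sites. Minimum: 416.

416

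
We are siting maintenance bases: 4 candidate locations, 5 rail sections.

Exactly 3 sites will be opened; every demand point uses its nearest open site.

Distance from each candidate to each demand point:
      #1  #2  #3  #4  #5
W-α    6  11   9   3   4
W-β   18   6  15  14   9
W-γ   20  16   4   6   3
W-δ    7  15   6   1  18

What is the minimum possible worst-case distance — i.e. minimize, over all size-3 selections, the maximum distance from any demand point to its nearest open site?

Open {W-α, W-β, W-γ}.
  Farthest demand point is #1 at distance 6 (to W-α); all others are ≤ 6.
With {W-α, W-β, W-δ} the worst case is 6.
With {W-β, W-γ, W-δ} the worst case is 7.
No size-3 selection achieves below 6.

6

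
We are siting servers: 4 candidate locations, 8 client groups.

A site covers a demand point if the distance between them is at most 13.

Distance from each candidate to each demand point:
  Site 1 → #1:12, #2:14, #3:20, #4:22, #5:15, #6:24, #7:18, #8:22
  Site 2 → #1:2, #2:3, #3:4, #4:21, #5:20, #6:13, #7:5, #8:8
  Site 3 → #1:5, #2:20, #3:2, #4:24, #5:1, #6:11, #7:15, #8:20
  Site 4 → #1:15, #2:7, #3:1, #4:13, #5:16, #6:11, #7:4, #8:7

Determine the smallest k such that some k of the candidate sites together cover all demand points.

Coverage sets (demand points within 13 of each site):
  Site 1: {#1}
  Site 2: {#1, #2, #3, #6, #7, #8}
  Site 3: {#1, #3, #5, #6}
  Site 4: {#2, #3, #4, #6, #7, #8}
No single site covers all 8 demand points.
But {Site 3, Site 4} covers everything, so the minimum is 2.

2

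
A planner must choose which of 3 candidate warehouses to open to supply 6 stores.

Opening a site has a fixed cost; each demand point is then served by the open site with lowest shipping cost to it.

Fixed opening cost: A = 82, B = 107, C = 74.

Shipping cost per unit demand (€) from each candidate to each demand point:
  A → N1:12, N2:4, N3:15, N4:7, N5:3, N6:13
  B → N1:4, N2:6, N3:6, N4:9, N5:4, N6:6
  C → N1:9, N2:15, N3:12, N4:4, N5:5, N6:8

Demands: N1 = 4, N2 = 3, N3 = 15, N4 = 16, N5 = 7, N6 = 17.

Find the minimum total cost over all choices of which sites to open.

499

Open {B, C}: assign each demand point to its cheapest open site.
  N1→B 4×4=16, N2→B 3×6=18, N3→B 15×6=90, N4→C 16×4=64, N5→B 7×4=28, N6→B 17×6=102
  shipping cost 318, fixed 181 → total 499.
Compare {B}: shipping cost 398 + fixed 107 = 505.
Compare {A, B}: shipping cost 353 + fixed 189 = 542.
Compare {A, B, C}: shipping cost 305 + fixed 263 = 568.
All other subsets cost ≥ 505. Minimum total cost: 499.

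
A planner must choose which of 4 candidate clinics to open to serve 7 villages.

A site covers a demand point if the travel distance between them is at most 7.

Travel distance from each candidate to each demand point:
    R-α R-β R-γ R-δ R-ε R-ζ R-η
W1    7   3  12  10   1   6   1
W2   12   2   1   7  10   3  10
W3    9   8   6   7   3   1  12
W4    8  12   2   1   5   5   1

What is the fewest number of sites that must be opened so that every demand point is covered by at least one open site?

Coverage sets (demand points within 7 of each site):
  W1: {R-α, R-β, R-ε, R-ζ, R-η}
  W2: {R-β, R-γ, R-δ, R-ζ}
  W3: {R-γ, R-δ, R-ε, R-ζ}
  W4: {R-γ, R-δ, R-ε, R-ζ, R-η}
No single site covers all 7 demand points.
But {W1, W2} covers everything, so the minimum is 2.

2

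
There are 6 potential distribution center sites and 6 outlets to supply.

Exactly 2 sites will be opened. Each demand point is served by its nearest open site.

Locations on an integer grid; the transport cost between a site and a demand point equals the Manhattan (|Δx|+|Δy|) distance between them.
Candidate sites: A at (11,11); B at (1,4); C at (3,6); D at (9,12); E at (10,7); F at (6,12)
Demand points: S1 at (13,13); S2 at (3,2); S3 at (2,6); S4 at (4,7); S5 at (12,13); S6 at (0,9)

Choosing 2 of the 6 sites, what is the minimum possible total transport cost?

20

Open {A, C}.
  S1→A 4, S2→C 4, S3→C 1, S4→C 2, S5→A 3, S6→C 6  ⇒ total 20.
Compare {C, D}: total 22.
Compare {A, B}: total 26.
No size-2 selection does better; minimum is 20.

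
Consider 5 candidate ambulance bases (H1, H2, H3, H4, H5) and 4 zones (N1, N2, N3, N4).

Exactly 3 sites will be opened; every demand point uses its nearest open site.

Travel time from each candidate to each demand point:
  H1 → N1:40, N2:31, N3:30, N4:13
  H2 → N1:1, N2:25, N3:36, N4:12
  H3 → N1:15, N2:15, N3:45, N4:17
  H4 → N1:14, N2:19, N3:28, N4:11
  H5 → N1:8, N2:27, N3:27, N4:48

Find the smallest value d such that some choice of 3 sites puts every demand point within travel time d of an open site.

Open {H1, H2, H5}.
  Farthest demand point is N3 at travel time 27 (to H5); all others are ≤ 27.
With {H1, H3, H5} the worst case is 27.
With {H1, H4, H5} the worst case is 27.
No size-3 selection achieves below 27.

27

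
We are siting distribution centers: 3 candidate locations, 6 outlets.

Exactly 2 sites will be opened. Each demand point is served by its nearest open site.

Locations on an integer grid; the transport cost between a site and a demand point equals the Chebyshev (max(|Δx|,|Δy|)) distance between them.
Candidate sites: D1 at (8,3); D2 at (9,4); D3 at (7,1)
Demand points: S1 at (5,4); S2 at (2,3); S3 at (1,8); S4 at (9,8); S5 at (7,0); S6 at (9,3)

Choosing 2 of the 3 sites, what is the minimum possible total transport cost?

Open {D2, D3}.
  S1→D3 3, S2→D3 5, S3→D3 7, S4→D2 4, S5→D3 1, S6→D2 1  ⇒ total 21.
Compare {D1, D3}: total 22.
Compare {D1, D2}: total 24.

21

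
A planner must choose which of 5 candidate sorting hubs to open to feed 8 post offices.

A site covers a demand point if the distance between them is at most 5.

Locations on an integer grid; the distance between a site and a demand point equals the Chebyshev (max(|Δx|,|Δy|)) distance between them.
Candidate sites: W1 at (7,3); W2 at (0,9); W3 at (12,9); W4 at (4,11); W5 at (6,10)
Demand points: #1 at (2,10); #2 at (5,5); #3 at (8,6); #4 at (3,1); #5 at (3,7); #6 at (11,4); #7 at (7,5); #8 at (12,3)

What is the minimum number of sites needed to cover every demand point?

2

Coverage sets (demand points within 5 of each site):
  W1: {#2, #3, #4, #5, #6, #7, #8}
  W2: {#1, #2, #5}
  W3: {#3, #6, #7}
  W4: {#1, #3, #5}
  W5: {#1, #2, #3, #5, #7}
No single site covers all 8 demand points.
But {W1, W2} covers everything, so the minimum is 2.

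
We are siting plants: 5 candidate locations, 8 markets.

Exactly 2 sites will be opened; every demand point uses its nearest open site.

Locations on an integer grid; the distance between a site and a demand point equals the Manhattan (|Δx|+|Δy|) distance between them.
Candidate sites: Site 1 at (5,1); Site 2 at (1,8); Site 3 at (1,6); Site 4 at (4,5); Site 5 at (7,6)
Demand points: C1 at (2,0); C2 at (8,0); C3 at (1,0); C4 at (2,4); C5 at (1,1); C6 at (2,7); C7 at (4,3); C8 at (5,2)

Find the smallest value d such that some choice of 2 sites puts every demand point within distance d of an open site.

Open {Site 1, Site 2}.
  Farthest demand point is C3 at distance 5 (to Site 1); all others are ≤ 5.
With {Site 1, Site 3} the worst case is 5.
With {Site 1, Site 4} the worst case is 5.
No size-2 selection achieves below 5.

5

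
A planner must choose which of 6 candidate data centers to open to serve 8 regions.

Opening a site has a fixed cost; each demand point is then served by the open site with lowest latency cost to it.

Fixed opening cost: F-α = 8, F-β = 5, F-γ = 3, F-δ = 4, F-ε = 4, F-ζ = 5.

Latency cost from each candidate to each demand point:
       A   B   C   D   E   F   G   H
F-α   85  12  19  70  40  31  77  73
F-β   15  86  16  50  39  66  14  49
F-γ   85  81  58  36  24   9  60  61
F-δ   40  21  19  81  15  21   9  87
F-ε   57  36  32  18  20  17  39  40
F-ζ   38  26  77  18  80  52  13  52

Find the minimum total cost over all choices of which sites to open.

158

Open {F-α, F-β, F-γ, F-δ, F-ε}: assign each demand point to its cheapest open site.
  A→F-β 15, B→F-α 12, C→F-β 16, D→F-ε 18, E→F-δ 15, F→F-γ 9, G→F-δ 9, H→F-ε 40
  latency cost 134, fixed 24 → total 158.
Compare {F-β, F-γ, F-δ, F-ε}: latency cost 143 + fixed 16 = 159.
Compare {F-α, F-β, F-δ, F-ε}: latency cost 142 + fixed 21 = 163.
Compare {F-α, F-β, F-γ, F-δ, F-ε, F-ζ}: latency cost 134 + fixed 29 = 163.
All other subsets cost ≥ 159. Minimum total cost: 158.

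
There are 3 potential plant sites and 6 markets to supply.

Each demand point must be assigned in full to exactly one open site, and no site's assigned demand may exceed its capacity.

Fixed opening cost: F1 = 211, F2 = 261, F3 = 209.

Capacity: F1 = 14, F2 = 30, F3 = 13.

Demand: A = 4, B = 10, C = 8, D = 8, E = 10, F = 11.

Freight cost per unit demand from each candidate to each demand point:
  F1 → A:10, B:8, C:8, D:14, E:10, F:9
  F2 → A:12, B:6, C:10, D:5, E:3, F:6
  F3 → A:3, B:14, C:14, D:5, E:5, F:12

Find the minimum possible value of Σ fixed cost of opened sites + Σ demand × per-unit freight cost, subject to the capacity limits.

Open {F1, F2, F3}; cheapest assignment that respects the capacities:
  F1 (cap 14, load 10): B — cost 10×8 = 80
  F2 (cap 30, load 29): C, E, F — cost 8×10 + 10×3 + 11×6 = 176
  F3 (cap 13, load 12): A, D — cost 4×3 + 8×5 = 52
  Shipping 308, fixed 681 → total 989.
  Any other capacity-feasible assignment to {F1, F2, F3} ships for at least 308.
Total demand is 51 and no other set of sites has combined capacity ≥ 51, so {F1, F2, F3} is the only feasible choice of open sites. Minimum: 989.

989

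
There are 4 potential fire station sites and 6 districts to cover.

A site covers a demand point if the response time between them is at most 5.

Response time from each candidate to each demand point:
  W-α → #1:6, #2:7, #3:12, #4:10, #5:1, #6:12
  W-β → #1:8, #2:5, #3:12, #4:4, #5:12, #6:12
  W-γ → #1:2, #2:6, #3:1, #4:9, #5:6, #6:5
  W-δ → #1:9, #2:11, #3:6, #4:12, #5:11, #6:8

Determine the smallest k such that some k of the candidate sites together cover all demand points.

Coverage sets (demand points within 5 of each site):
  W-α: {#5}
  W-β: {#2, #4}
  W-γ: {#1, #3, #6}
  W-δ: {}
No 2 sites suffice: every size-2 union leaves at least one demand point uncovered.
But {W-α, W-β, W-γ} covers everything, so the minimum is 3.

3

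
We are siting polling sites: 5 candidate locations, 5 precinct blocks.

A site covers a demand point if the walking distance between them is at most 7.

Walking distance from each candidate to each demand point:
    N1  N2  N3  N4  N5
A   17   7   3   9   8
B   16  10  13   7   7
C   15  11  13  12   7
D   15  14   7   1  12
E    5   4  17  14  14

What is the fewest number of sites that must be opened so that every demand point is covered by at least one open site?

3

Coverage sets (demand points within 7 of each site):
  A: {N2, N3}
  B: {N4, N5}
  C: {N5}
  D: {N3, N4}
  E: {N1, N2}
No 2 sites suffice: every size-2 union leaves at least one demand point uncovered.
But {A, B, E} covers everything, so the minimum is 3.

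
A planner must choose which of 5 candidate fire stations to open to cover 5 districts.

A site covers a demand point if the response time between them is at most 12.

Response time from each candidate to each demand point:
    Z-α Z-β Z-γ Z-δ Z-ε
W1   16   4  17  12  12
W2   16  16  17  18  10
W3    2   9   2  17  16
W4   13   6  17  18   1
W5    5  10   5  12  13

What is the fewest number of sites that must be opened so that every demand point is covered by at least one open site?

2

Coverage sets (demand points within 12 of each site):
  W1: {Z-β, Z-δ, Z-ε}
  W2: {Z-ε}
  W3: {Z-α, Z-β, Z-γ}
  W4: {Z-β, Z-ε}
  W5: {Z-α, Z-β, Z-γ, Z-δ}
No single site covers all 5 demand points.
But {W1, W3} covers everything, so the minimum is 2.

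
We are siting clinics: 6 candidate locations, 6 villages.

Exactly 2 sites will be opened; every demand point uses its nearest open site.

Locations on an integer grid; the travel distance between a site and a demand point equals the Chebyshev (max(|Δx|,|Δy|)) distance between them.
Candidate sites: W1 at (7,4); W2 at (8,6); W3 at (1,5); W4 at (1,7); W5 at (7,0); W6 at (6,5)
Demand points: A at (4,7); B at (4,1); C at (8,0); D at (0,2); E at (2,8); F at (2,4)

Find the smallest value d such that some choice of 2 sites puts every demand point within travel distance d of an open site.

Open {W3, W5}.
  Farthest demand point is A at travel distance 3 (to W3); all others are ≤ 3.
With {W1, W3} the worst case is 4.
With {W1, W4} the worst case is 5.
No size-2 selection achieves below 3.

3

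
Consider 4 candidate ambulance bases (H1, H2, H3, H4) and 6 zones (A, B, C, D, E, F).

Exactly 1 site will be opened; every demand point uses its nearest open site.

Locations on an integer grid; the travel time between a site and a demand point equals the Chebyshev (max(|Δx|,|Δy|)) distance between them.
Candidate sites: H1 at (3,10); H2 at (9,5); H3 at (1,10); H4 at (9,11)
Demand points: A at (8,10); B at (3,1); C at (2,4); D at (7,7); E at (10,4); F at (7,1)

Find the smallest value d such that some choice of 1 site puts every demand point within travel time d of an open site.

Open {H2}.
  Farthest demand point is C at travel time 7 (to H2); all others are ≤ 7.
With {H1} the worst case is 9.
With {H3} the worst case is 9.
No size-1 selection achieves below 7.

7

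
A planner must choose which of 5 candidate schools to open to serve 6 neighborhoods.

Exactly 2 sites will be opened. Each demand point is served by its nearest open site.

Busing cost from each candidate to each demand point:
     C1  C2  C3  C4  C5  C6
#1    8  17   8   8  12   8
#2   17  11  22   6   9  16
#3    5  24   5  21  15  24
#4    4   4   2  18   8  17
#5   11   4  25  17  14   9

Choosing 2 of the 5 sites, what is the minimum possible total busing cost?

Open {#1, #4}.
  C1→#4 4, C2→#4 4, C3→#4 2, C4→#1 8, C5→#4 8, C6→#1 8  ⇒ total 34.
Compare {#2, #4}: total 40.
Compare {#4, #5}: total 44.
No size-2 selection does better; minimum is 34.

34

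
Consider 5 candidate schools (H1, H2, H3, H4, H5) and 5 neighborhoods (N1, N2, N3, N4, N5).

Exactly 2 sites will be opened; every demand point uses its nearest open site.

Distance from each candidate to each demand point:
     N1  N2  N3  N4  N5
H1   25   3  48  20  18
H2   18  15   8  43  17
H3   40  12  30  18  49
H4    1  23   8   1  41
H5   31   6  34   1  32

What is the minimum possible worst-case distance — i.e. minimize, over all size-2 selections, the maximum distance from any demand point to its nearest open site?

Open {H2, H4}.
  Farthest demand point is N5 at distance 17 (to H2); all others are ≤ 17.
With {H1, H4} the worst case is 18.
With {H2, H3} the worst case is 18.
No size-2 selection achieves below 17.

17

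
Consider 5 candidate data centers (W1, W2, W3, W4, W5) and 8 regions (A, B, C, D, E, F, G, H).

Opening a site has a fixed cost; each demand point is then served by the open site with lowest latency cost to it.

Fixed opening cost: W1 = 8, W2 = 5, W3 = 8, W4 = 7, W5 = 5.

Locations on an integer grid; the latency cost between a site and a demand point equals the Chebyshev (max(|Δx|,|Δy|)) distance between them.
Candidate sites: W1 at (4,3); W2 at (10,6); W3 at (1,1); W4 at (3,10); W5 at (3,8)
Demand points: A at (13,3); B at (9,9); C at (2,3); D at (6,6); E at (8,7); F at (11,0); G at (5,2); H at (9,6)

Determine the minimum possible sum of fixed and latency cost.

Open {W1, W2}: assign each demand point to its cheapest open site.
  A→W2 3, B→W2 3, C→W1 2, D→W1 3, E→W2 2, F→W2 6, G→W1 1, H→W2 1
  latency cost 21, fixed 13 → total 34.
Compare {W2}: latency cost 32 + fixed 5 = 37.
Compare {W2, W3}: latency cost 25 + fixed 13 = 38.
Compare {W2, W5}: latency cost 28 + fixed 10 = 38.
All other subsets cost ≥ 37. Minimum total cost: 34.

34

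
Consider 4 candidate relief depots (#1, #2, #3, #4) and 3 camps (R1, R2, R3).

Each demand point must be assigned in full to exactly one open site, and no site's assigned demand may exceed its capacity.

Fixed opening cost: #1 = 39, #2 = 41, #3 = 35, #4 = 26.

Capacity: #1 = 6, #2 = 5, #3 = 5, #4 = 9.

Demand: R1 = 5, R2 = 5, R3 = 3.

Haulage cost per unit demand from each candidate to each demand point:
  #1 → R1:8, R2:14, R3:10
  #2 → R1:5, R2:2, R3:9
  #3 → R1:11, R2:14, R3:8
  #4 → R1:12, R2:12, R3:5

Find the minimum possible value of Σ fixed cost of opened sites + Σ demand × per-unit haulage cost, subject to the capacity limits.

Open {#2, #4}; cheapest assignment that respects the capacities:
  #2 (cap 5, load 5): R2 — cost 5×2 = 10
  #4 (cap 9, load 8): R1, R3 — cost 5×12 + 3×5 = 75
  Shipping 85, fixed 67 → total 152.
  Any other capacity-feasible assignment to {#2, #4} ships for at least 85.
Compare {#1, #2, #4}: its best feasible assignment gives total 171.
Compare {#1, #4}: its best feasible assignment gives total 180.
Every other set of open sites that can feasibly serve all demand totals ≥ 171 even under its best assignment. Minimum: 152.

152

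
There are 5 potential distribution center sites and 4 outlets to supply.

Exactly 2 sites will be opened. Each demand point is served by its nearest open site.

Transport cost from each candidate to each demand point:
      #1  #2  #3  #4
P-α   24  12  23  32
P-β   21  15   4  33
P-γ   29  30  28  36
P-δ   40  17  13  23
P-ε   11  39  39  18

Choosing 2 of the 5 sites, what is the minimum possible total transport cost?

48

Open {P-β, P-ε}.
  #1→P-ε 11, #2→P-β 15, #3→P-β 4, #4→P-ε 18  ⇒ total 48.
Compare {P-δ, P-ε}: total 59.
Compare {P-β, P-δ}: total 63.
No size-2 selection does better; minimum is 48.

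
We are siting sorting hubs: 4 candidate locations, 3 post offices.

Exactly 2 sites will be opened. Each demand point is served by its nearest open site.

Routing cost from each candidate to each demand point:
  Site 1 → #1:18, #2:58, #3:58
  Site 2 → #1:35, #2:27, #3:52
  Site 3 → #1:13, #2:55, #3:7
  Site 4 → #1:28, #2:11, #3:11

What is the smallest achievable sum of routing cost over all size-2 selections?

Open {Site 3, Site 4}.
  #1→Site 3 13, #2→Site 4 11, #3→Site 3 7  ⇒ total 31.
Compare {Site 1, Site 4}: total 40.
Compare {Site 2, Site 3}: total 47.
No size-2 selection does better; minimum is 31.

31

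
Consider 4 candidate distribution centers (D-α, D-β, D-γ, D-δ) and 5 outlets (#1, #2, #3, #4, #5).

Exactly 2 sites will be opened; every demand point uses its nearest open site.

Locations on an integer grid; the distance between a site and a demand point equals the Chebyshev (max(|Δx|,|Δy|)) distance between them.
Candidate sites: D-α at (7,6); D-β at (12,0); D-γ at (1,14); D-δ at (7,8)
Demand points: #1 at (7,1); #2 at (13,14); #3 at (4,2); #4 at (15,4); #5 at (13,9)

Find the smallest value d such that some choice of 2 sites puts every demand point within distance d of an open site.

6

Open {D-β, D-δ}.
  Farthest demand point is #2 at distance 6 (to D-δ); all others are ≤ 6.
With {D-α, D-β} the worst case is 8.
With {D-α, D-γ} the worst case is 8.
No size-2 selection achieves below 6.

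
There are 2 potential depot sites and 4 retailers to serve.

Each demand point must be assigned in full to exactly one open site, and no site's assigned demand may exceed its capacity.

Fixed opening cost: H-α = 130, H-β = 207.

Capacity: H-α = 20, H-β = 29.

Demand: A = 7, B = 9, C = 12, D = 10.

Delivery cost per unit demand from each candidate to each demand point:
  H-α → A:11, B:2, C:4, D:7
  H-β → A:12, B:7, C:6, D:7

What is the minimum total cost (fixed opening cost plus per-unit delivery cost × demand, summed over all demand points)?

Open {H-α, H-β}; cheapest assignment that respects the capacities:
  H-α (cap 20, load 16): A, B — cost 7×11 + 9×2 = 95
  H-β (cap 29, load 22): C, D — cost 12×6 + 10×7 = 142
  Shipping 237, fixed 337 → total 574.
  Any other capacity-feasible assignment to {H-α, H-β} ships for at least 237.
Total demand is 38 and no other set of sites has combined capacity ≥ 38, so {H-α, H-β} is the only feasible choice of open sites. Minimum: 574.

574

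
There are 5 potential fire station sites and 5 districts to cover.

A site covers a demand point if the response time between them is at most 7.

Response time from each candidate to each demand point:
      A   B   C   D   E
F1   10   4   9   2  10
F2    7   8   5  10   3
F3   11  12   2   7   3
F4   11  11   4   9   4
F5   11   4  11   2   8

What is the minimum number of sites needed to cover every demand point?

2

Coverage sets (demand points within 7 of each site):
  F1: {B, D}
  F2: {A, C, E}
  F3: {C, D, E}
  F4: {C, E}
  F5: {B, D}
No single site covers all 5 demand points.
But {F1, F2} covers everything, so the minimum is 2.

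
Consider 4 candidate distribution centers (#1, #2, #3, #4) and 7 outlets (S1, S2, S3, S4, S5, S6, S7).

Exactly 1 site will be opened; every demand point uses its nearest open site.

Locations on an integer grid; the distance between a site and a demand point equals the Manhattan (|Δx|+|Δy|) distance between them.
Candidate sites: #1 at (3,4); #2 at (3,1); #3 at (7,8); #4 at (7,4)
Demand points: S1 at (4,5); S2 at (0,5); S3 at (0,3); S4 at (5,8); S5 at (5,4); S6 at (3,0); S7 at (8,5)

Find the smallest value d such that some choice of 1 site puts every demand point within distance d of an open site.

Open {#1}.
  Farthest demand point is S4 at distance 6 (to #1); all others are ≤ 6.
With {#4} the worst case is 8.
With {#2} the worst case is 9.
No size-1 selection achieves below 6.

6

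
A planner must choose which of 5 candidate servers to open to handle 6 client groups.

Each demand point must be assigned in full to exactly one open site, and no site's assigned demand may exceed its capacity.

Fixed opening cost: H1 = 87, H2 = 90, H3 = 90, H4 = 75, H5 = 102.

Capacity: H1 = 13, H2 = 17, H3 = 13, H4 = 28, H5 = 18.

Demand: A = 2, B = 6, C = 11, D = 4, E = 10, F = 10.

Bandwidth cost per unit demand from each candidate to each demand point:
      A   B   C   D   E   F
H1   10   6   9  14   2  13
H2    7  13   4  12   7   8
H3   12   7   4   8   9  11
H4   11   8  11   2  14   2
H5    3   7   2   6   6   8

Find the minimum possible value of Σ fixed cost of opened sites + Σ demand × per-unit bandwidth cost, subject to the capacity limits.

388

Open {H1, H4, H5}; cheapest assignment that respects the capacities:
  H1 (cap 13, load 10): E — cost 10×2 = 20
  H4 (cap 28, load 20): B, D, F — cost 6×8 + 4×2 + 10×2 = 76
  H5 (cap 18, load 13): A, C — cost 2×3 + 11×2 = 28
  Shipping 124, fixed 264 → total 388.
  Any other capacity-feasible assignment to {H1, H4, H5} ships for at least 124.
Compare {H1, H2, H4}: its best feasible assignment gives total 406.
Compare {H1, H3, H4}: its best feasible assignment gives total 412.
Every other set of open sites that can feasibly serve all demand totals ≥ 406 even under its best assignment. Minimum: 388.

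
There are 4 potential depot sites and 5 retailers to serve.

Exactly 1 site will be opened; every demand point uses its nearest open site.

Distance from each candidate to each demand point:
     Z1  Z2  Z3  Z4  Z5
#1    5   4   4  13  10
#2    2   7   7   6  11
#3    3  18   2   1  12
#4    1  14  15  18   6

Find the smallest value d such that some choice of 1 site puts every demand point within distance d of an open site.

11

Open {#2}.
  Farthest demand point is Z5 at distance 11 (to #2); all others are ≤ 11.
With {#1} the worst case is 13.
With {#3} the worst case is 18.
No size-1 selection achieves below 11.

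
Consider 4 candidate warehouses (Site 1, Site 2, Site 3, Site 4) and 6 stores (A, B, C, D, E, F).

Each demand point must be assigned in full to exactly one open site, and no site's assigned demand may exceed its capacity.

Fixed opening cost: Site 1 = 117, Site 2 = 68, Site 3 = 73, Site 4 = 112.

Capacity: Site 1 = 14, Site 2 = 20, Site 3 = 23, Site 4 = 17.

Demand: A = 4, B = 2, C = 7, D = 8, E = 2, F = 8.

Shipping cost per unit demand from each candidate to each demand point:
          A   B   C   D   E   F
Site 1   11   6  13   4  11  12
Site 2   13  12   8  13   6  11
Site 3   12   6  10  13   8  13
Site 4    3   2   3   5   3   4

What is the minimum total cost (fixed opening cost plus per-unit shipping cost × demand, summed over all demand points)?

Open {Site 1, Site 4}; cheapest assignment that respects the capacities:
  Site 1 (cap 14, load 14): A, B, D — cost 4×11 + 2×6 + 8×4 = 88
  Site 4 (cap 17, load 17): C, E, F — cost 7×3 + 2×3 + 8×4 = 59
  Shipping 147, fixed 229 → total 376.
  Any other capacity-feasible assignment to {Site 1, Site 4} ships for at least 147.
Compare {Site 2, Site 4}: its best feasible assignment gives total 386.
Compare {Site 3, Site 4}: its best feasible assignment gives total 403.
Every other set of open sites that can feasibly serve all demand totals ≥ 386 even under its best assignment. Minimum: 376.

376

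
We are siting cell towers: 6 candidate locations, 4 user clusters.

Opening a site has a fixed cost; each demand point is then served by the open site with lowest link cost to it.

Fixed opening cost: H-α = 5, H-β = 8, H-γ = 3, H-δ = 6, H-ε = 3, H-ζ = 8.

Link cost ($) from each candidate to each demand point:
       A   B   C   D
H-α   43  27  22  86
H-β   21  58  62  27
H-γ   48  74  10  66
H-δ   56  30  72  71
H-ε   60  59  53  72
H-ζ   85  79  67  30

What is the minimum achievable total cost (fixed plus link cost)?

Open {H-α, H-β, H-γ}: assign each demand point to its cheapest open site.
  A→H-β 21, B→H-α 27, C→H-γ 10, D→H-β 27
  link cost 85, fixed 16 → total 101.
Compare {H-α, H-β, H-γ, H-ε}: link cost 85 + fixed 19 = 104.
Compare {H-β, H-γ, H-δ}: link cost 88 + fixed 17 = 105.
Compare {H-α, H-β, H-γ, H-δ}: link cost 85 + fixed 22 = 107.
All other subsets cost ≥ 104. Minimum total cost: 101.

101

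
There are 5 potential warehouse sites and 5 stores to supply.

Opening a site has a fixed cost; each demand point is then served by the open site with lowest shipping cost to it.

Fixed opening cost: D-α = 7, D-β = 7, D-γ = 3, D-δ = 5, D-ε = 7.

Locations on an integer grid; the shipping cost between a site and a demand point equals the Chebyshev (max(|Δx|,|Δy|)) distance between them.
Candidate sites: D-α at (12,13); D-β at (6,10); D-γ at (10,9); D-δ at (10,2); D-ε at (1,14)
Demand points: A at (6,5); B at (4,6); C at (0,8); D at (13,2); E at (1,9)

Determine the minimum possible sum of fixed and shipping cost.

34

Open {D-β, D-δ}: assign each demand point to its cheapest open site.
  A→D-δ 4, B→D-β 4, C→D-β 6, D→D-δ 3, E→D-β 5
  shipping cost 22, fixed 12 → total 34.
Compare {D-β}: shipping cost 28 + fixed 7 = 35.
Compare {D-β, D-γ}: shipping cost 26 + fixed 10 = 36.
Compare {D-δ, D-ε}: shipping cost 24 + fixed 12 = 36.
All other subsets cost ≥ 35. Minimum total cost: 34.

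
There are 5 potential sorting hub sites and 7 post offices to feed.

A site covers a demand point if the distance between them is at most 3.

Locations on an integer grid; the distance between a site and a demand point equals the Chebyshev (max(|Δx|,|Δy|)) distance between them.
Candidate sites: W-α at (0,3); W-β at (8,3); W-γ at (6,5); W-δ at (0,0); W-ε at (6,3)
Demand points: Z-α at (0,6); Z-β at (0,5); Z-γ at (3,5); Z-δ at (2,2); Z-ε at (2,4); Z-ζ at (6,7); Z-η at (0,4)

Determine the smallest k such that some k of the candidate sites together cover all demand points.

Coverage sets (demand points within 3 of each site):
  W-α: {Z-α, Z-β, Z-γ, Z-δ, Z-ε, Z-η}
  W-β: {}
  W-γ: {Z-γ, Z-ζ}
  W-δ: {Z-δ}
  W-ε: {Z-γ}
No single site covers all 7 demand points.
But {W-α, W-γ} covers everything, so the minimum is 2.

2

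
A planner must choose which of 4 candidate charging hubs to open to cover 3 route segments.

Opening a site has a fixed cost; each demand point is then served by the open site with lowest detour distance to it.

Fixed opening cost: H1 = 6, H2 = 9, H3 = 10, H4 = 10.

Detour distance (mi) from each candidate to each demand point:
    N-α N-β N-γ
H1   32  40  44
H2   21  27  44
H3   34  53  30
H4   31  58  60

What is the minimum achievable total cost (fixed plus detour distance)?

Open {H2, H3}: assign each demand point to its cheapest open site.
  N-α→H2 21, N-β→H2 27, N-γ→H3 30
  detour distance 78, fixed 19 → total 97.
Compare {H2}: detour distance 92 + fixed 9 = 101.
Compare {H1, H2, H3}: detour distance 78 + fixed 25 = 103.
Compare {H1, H2}: detour distance 92 + fixed 15 = 107.
All other subsets cost ≥ 101. Minimum total cost: 97.

97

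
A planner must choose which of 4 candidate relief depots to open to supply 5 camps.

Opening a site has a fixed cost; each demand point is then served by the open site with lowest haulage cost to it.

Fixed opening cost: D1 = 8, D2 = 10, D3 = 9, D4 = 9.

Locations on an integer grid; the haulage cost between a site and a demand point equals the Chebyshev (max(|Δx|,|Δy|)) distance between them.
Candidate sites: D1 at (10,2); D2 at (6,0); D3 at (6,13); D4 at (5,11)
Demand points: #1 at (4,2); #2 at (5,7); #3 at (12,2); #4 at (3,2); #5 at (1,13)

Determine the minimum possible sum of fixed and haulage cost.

38

Open {D2, D4}: assign each demand point to its cheapest open site.
  #1→D2 2, #2→D4 4, #3→D2 6, #4→D2 3, #5→D4 4
  haulage cost 19, fixed 19 → total 38.
Compare {D1}: haulage cost 31 + fixed 8 = 39.
Compare {D1, D4}: haulage cost 23 + fixed 17 = 40.
Compare {D2}: haulage cost 31 + fixed 10 = 41.
All other subsets cost ≥ 39. Minimum total cost: 38.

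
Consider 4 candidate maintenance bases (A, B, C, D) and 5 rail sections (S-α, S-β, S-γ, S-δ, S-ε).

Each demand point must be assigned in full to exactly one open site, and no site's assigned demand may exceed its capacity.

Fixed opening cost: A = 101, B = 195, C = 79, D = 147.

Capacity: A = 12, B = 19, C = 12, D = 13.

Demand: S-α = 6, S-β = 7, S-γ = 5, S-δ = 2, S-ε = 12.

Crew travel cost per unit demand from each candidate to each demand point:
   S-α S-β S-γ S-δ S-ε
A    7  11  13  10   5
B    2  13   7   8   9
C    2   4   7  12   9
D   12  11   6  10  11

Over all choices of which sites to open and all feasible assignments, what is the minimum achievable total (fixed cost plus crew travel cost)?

Open {A, B, C}; cheapest assignment that respects the capacities:
  A (cap 12, load 12): S-ε — cost 12×5 = 60
  B (cap 19, load 13): S-α, S-γ, S-δ — cost 6×2 + 5×7 + 2×8 = 63
  C (cap 12, load 7): S-β — cost 7×4 = 28
  Shipping 151, fixed 375 → total 526.
  Any other capacity-feasible assignment to {A, B, C} ships for at least 151.
Compare {A, C, D}: its best feasible assignment gives total 530.
Compare {B, C, D}: its best feasible assignment gives total 619.
Every other set of open sites that can feasibly serve all demand totals ≥ 530 even under its best assignment. Minimum: 526.

526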